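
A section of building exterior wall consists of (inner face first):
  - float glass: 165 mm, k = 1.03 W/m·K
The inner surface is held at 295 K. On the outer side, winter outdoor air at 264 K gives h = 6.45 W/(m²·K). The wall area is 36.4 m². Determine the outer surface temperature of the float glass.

Treating each layer as a thermal resistance in series:
R_float glass = L/(kA) = 0.165/(1.03×36.4) = 0.004401 K/W
R_outer film = 1/(h_o·A) = 1/(6.45×36.4) = 0.004259 K/W
R_total = 0.00866 K/W;  Q = ΔT/R_total = 31/0.00866 = 3580 W
T_interface = T_inner − Q·ΣR(inner→interface) = 295 − 3580×0.004401

T ≈ 279 K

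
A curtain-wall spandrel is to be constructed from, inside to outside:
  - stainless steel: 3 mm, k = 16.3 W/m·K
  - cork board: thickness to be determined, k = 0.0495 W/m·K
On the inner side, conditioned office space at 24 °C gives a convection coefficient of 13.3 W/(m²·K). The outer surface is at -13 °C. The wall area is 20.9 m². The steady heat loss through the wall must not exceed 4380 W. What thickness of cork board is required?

Using the resistance-network approach (series):
R_inner film = 1/(h_i·A) = 1/(13.3×20.9) = 0.003598 K/W
R_stainless steel = L/(kA) = 0.003/(16.3×20.9) = 8.806×10^-6 K/W
Sum of the known resistances R_other = 0.003606 K/W
Required total resistance R_tot = ΔT/Q_allow = 37/4380 = 0.008447 K/W
R_cork board = R_tot − R_other = 0.004841 K/W
L = R·k·A = 0.004841×0.0495×20.9

L ≈ 5.01 mm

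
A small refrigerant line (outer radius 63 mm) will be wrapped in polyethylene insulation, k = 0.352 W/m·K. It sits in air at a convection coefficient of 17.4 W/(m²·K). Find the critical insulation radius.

For a cylinder r_cr = k/h = 0.352/17.4
r_cr = 20.2 mm; since the bare radius (63 mm) is above r_cr, any added insulation will reduce heat loss.

r_cr ≈ 20.2 mm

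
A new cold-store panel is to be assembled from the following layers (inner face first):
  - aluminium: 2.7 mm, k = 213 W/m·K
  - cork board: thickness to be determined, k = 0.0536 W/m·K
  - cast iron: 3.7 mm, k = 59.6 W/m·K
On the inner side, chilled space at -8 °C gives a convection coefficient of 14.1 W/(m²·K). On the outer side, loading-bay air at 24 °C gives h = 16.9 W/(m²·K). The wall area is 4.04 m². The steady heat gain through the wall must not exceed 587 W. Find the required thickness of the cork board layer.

Thermal resistances in series:
R_inner film = 1/(h_i·A) = 1/(14.1×4.04) = 0.01755 K/W
R_aluminium = L/(kA) = 0.0027/(213×4.04) = 3.138×10^-6 K/W
R_cast iron = L/(kA) = 0.0037/(59.6×4.04) = 1.537×10^-5 K/W
R_outer film = 1/(h_o·A) = 1/(16.9×4.04) = 0.01465 K/W
Sum of the known resistances R_other = 0.03222 K/W
Required total resistance R_tot = ΔT/Q_allow = 32/587 = 0.05451 K/W
R_cork board = R_tot − R_other = 0.02229 K/W
L = R·k·A = 0.02229×0.0536×4.04

L ≈ 4.83 mm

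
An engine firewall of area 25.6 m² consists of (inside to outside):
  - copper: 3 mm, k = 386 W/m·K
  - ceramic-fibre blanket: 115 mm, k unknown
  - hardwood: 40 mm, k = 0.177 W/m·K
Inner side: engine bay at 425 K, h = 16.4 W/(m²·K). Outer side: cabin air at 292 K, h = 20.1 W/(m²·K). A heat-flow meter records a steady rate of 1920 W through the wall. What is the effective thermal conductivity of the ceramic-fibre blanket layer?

Thermal resistances in series:
R_inner film = 1/(h_i·A) = 1/(16.4×25.6) = 0.002382 K/W
R_copper = L/(kA) = 0.003/(386×25.6) = 3.036×10^-7 K/W
R_hardwood = L/(kA) = 0.04/(0.177×25.6) = 0.008828 K/W
R_outer film = 1/(h_o·A) = 1/(20.1×25.6) = 0.001943 K/W
Sum of known resistances R_other = 0.01315 K/W
Total R = ΔT/Q = 133/1920 = 0.06927 K/W
R_ceramic-fibre blanket = R_total − R_other = 0.05612 K/W
k = L/(R·A) = 0.115/(0.05612×25.6)

k ≈ 0.08 W/(m·K)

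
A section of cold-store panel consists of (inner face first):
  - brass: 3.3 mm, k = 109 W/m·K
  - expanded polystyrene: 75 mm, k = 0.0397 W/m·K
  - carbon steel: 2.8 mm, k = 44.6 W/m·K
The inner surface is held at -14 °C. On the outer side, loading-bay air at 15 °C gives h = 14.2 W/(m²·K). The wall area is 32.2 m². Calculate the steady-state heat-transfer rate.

Q ≈ 477 W

Using the resistance-network approach (series):
R_brass = L/(kA) = 0.0033/(109×32.2) = 9.402×10^-7 K/W
R_expanded polystyrene = L/(kA) = 0.075/(0.0397×32.2) = 0.05867 K/W
R_carbon steel = L/(kA) = 0.0028/(44.6×32.2) = 1.95×10^-6 K/W
R_outer film = 1/(h_o·A) = 1/(14.2×32.2) = 0.002187 K/W
R_total = 0.06086 K/W
Q = ΔT / R_total = 29 / 0.06086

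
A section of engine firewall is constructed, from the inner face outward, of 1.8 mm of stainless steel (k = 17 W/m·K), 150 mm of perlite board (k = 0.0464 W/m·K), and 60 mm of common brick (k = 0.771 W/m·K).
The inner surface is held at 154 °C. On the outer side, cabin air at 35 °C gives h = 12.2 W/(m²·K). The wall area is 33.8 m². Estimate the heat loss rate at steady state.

Q ≈ 1190 W

Using the resistance-network approach (series):
R_stainless steel = L/(kA) = 0.0018/(17×33.8) = 3.133×10^-6 K/W
R_perlite board = L/(kA) = 0.15/(0.0464×33.8) = 0.09564 K/W
R_common brick = L/(kA) = 0.06/(0.771×33.8) = 0.002302 K/W
R_outer film = 1/(h_o·A) = 1/(12.2×33.8) = 0.002425 K/W
R_total = 0.1004 K/W
Q = ΔT / R_total = 119 / 0.1004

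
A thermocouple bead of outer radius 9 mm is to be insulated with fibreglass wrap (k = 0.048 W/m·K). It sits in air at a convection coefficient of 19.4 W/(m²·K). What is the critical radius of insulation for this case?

r_cr ≈ 4.95 mm

For a sphere r_cr = 2k/h = 2×0.048/19.4
r_cr = 4.95 mm; since the bare radius (9 mm) is above r_cr, any added insulation will reduce heat loss.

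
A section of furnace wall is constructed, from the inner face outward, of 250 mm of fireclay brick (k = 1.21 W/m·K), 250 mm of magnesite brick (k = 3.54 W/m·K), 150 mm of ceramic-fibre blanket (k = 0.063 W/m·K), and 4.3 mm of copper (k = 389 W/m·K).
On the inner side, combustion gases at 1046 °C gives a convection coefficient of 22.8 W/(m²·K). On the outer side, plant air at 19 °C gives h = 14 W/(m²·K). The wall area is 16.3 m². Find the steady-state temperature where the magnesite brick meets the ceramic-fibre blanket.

T ≈ 927 °C

Model the wall as resistances in series:
R_inner film = 1/(h_i·A) = 1/(22.8×16.3) = 0.002691 K/W
R_fireclay brick = L/(kA) = 0.25/(1.21×16.3) = 0.01268 K/W
R_magnesite brick = L/(kA) = 0.25/(3.54×16.3) = 0.004333 K/W
R_ceramic-fibre blanket = L/(kA) = 0.15/(0.063×16.3) = 0.1461 K/W
R_copper = L/(kA) = 0.0043/(389×16.3) = 6.782×10^-7 K/W
R_outer film = 1/(h_o·A) = 1/(14×16.3) = 0.004382 K/W
R_total = 0.1702 K/W;  Q = ΔT/R_total = 1027/0.1702 = 6036 W
T_interface = T_inner − Q·ΣR(inner→interface) = 1046 − 6040×0.0197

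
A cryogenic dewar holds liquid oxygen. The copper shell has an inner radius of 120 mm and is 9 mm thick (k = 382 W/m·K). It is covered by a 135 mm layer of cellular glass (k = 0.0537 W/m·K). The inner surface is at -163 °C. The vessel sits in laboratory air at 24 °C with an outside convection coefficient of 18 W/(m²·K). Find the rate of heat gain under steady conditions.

Q ≈ 31.5 W

Each spherical layer contributes R = (1/r_i − 1/r_o)/(4πk):
R_copper shell = (1/0.12 − 1/0.129)/(4π×382) = 1.211×10^-4 K/W
R_cellular glass = (1/0.129 − 1/0.264)/(4π×0.0537) = 5.874 K/W
R_outer film = 1/(h·4πr_o²) = 1/(18×4π×0.264²) = 0.06343 K/W
R_total = 5.938 K/W
Q = ΔT/R_total = 187/5.938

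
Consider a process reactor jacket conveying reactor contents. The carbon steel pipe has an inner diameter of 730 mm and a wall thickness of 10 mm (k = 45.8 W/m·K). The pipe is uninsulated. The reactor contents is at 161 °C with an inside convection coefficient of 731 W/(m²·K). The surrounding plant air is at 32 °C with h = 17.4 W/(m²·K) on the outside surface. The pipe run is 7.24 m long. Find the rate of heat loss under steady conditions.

Q ≈ 37200 W

Per-layer cylindrical resistances, series-summed:
R_inner film = 1/(h_i·2πr₁L) = 1/(731×2π×0.365×7.24) = 8.239×10^-5 K/W
R_carbon steel pipe wall = ln(375/365)/(2π×45.8×7.24) = 1.297×10^-5 K/W
R_outer film = 1/(h_o·2πr_oL) = 1/(17.4×2π×0.375×7.24) = 0.003369 K/W
R_total = 0.003464 K/W
Q = ΔT/R_total = 129/0.003464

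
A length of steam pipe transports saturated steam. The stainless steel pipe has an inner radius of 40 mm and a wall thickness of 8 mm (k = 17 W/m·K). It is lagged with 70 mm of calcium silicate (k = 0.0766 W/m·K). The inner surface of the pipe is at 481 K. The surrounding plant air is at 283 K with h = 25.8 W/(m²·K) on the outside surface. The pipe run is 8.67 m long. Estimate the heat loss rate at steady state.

Q ≈ 893 W

Treating each annulus and film as a series resistance:
R_stainless steel pipe wall = ln(48/40)/(2π×17×8.67) = 1.969×10^-4 K/W
R_calcium silicate = ln(118/48)/(2π×0.0766×8.67) = 0.2156 K/W
R_outer film = 1/(h_o·2πr_oL) = 1/(25.8×2π×0.118×8.67) = 0.00603 K/W
R_total = 0.2218 K/W
Q = ΔT/R_total = 198/0.2218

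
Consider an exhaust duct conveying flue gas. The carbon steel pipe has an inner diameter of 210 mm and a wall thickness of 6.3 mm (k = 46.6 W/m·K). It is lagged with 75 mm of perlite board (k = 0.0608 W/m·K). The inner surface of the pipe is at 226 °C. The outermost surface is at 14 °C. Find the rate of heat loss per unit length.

Treating each annulus and film as a series resistance:
R_carbon steel pipe wall = ln(111.3/105)/(2π×46.6×1) = 1.99×10^-4 K/W
R_perlite board = ln(186.3/111.3)/(2π×0.0608×1) = 1.348 K/W
R_total = 1.349 K/W
Q = ΔT/R_total = 212/1.349

q′ ≈ 157 W/m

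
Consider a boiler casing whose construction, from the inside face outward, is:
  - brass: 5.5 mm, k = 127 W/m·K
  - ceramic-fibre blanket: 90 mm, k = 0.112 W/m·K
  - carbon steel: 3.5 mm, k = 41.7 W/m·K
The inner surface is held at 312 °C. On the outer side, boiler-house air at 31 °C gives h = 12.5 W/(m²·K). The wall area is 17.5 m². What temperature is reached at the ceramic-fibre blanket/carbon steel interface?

T ≈ 56.5 °C

Model the wall as resistances in series:
R_brass = L/(kA) = 0.0055/(127×17.5) = 2.475×10^-6 K/W
R_ceramic-fibre blanket = L/(kA) = 0.09/(0.112×17.5) = 0.04592 K/W
R_carbon steel = L/(kA) = 0.0035/(41.7×17.5) = 4.796×10^-6 K/W
R_outer film = 1/(h_o·A) = 1/(12.5×17.5) = 0.004571 K/W
R_total = 0.0505 K/W;  Q = ΔT/R_total = 281/0.0505 = 5565 W
T_interface = T_inner − Q·ΣR(inner→interface) = 312 − 5560×0.04592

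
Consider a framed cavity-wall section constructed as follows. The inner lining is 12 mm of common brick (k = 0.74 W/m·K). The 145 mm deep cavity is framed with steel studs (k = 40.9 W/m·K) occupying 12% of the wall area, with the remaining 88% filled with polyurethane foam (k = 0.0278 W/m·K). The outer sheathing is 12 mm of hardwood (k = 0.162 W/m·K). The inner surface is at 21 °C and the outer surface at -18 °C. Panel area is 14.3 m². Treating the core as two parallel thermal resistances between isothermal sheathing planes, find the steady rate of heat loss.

Q ≈ 4660 W

Sheathing layers in series; stud and cavity paths in parallel between them.
R_inner = 0.012/(0.74×14.3) = 0.001134 K/W
R_stud  = 0.145/(40.9×0.12×14.3) = 0.002066 K/W
R_cav   = 0.145/(0.0278×0.88×14.3) = 0.4145 K/W
1/R_core = 1/R_stud + 1/R_cav → R_core = 0.002056 K/W
R_outer = 0.012/(0.162×14.3) = 0.00518 K/W
R_total = 0.00837 K/W
Q = ΔT/R_total = 39/0.00837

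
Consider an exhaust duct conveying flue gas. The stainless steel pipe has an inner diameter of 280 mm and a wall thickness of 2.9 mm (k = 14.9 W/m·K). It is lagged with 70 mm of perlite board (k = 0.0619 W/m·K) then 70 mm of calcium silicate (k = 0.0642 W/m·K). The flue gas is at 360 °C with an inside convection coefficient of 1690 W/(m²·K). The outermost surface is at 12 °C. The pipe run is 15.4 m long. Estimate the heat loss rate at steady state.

Per-layer cylindrical resistances, series-summed:
R_inner film = 1/(h_i·2πr₁L) = 1/(1690×2π×0.14×15.4) = 4.368×10^-5 K/W
R_stainless steel pipe wall = ln(142.9/140)/(2π×14.9×15.4) = 1.422×10^-5 K/W
R_perlite board = ln(212.9/142.9)/(2π×0.0619×15.4) = 0.06656 K/W
R_calcium silicate = ln(282.9/212.9)/(2π×0.0642×15.4) = 0.04576 K/W
R_total = 0.1124 K/W
Q = ΔT/R_total = 348/0.1124

Q ≈ 3100 W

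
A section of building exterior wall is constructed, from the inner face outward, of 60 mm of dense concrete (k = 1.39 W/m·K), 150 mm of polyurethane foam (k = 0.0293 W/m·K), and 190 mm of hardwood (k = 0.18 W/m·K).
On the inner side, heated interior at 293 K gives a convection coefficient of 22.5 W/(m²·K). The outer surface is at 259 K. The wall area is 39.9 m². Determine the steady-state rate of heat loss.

Q ≈ 217 W

Treating each layer as a thermal resistance in series:
R_inner film = 1/(h_i·A) = 1/(22.5×39.9) = 0.001114 K/W
R_dense concrete = L/(kA) = 0.06/(1.39×39.9) = 0.001082 K/W
R_polyurethane foam = L/(kA) = 0.15/(0.0293×39.9) = 0.1283 K/W
R_hardwood = L/(kA) = 0.19/(0.18×39.9) = 0.02646 K/W
R_total = 0.157 K/W
Q = ΔT / R_total = 34 / 0.157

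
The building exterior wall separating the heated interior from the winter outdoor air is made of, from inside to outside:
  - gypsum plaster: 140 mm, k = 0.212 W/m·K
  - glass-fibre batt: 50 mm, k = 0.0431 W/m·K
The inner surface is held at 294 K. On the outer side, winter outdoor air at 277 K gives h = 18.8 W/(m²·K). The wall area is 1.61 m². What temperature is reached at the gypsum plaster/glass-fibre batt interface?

Using the resistance-network approach (series):
R_gypsum plaster = L/(kA) = 0.14/(0.212×1.61) = 0.4102 K/W
R_glass-fibre batt = L/(kA) = 0.05/(0.0431×1.61) = 0.7206 K/W
R_outer film = 1/(h_o·A) = 1/(18.8×1.61) = 0.03304 K/W
R_total = 1.164 K/W;  Q = ΔT/R_total = 17/1.164 = 14.61 W
T_interface = T_inner − Q·ΣR(inner→interface) = 294 − 14.6×0.4102

T ≈ 288 K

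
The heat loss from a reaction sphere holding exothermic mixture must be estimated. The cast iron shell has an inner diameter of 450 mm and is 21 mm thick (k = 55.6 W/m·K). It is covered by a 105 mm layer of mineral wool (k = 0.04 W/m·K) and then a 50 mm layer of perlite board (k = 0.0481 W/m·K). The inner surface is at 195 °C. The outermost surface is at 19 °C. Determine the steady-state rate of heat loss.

Q ≈ 58.5 W

Spherical conduction: R = (1/r_in − 1/r_out)/(4πk) per layer; series-sum.
R_cast iron shell = (1/0.225 − 1/0.246)/(4π×55.6) = 5.43×10^-4 K/W
R_mineral wool = (1/0.246 − 1/0.351)/(4π×0.04) = 2.419 K/W
R_perlite board = (1/0.351 − 1/0.401)/(4π×0.0481) = 0.5877 K/W
R_total = 3.007 K/W
Q = ΔT/R_total = 176/3.007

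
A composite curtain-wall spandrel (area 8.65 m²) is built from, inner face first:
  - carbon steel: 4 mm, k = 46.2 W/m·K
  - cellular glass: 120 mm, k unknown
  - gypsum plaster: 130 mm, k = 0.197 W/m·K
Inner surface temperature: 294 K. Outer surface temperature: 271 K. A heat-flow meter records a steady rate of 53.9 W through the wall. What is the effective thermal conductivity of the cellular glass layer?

k ≈ 0.0396 W/(m·K)

Model the wall as resistances in series:
R_carbon steel = L/(kA) = 0.004/(46.2×8.65) = 1.001×10^-5 K/W
R_gypsum plaster = L/(kA) = 0.13/(0.197×8.65) = 0.07629 K/W
Sum of known resistances R_other = 0.0763 K/W
Total R = ΔT/Q = 23/53.9 = 0.4267 K/W
R_cellular glass = R_total − R_other = 0.3504 K/W
k = L/(R·A) = 0.12/(0.3504×8.65)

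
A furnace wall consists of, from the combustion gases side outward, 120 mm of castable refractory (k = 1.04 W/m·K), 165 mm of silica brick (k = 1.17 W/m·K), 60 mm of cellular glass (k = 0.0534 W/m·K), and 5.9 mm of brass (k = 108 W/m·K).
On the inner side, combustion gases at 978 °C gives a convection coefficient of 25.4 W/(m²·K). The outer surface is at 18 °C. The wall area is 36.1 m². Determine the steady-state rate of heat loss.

Using the resistance-network approach (series):
R_inner film = 1/(h_i·A) = 1/(25.4×36.1) = 0.001091 K/W
R_castable refractory = L/(kA) = 0.12/(1.04×36.1) = 0.003196 K/W
R_silica brick = L/(kA) = 0.165/(1.17×36.1) = 0.003907 K/W
R_cellular glass = L/(kA) = 0.06/(0.0534×36.1) = 0.03112 K/W
R_brass = L/(kA) = 0.0059/(108×36.1) = 1.513×10^-6 K/W
R_total = 0.03932 K/W
Q = ΔT / R_total = 960 / 0.03932

Q ≈ 24400 W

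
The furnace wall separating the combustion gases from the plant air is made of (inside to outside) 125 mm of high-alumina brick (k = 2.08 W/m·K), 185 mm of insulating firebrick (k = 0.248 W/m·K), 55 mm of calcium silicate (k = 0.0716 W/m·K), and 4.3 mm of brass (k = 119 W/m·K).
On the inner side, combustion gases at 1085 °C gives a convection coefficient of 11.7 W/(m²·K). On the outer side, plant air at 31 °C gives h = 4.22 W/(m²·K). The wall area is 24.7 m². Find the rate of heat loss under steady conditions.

Using the resistance-network approach (series):
R_inner film = 1/(h_i·A) = 1/(11.7×24.7) = 0.00346 K/W
R_high-alumina brick = L/(kA) = 0.125/(2.08×24.7) = 0.002433 K/W
R_insulating firebrick = L/(kA) = 0.185/(0.248×24.7) = 0.0302 K/W
R_calcium silicate = L/(kA) = 0.055/(0.0716×24.7) = 0.0311 K/W
R_brass = L/(kA) = 0.0043/(119×24.7) = 1.463×10^-6 K/W
R_outer film = 1/(h_o·A) = 1/(4.22×24.7) = 0.009594 K/W
R_total = 0.07679 K/W
Q = ΔT / R_total = 1054 / 0.07679

Q ≈ 13700 W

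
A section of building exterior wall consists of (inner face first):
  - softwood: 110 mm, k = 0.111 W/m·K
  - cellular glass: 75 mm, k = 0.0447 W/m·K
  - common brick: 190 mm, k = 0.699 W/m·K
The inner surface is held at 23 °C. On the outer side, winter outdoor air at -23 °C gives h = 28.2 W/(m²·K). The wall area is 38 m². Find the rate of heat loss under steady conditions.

Q ≈ 587 W

Model the wall as resistances in series:
R_softwood = L/(kA) = 0.11/(0.111×38) = 0.02608 K/W
R_cellular glass = L/(kA) = 0.075/(0.0447×38) = 0.04415 K/W
R_common brick = L/(kA) = 0.19/(0.699×38) = 0.007153 K/W
R_outer film = 1/(h_o·A) = 1/(28.2×38) = 9.332×10^-4 K/W
R_total = 0.07832 K/W
Q = ΔT / R_total = 46 / 0.07832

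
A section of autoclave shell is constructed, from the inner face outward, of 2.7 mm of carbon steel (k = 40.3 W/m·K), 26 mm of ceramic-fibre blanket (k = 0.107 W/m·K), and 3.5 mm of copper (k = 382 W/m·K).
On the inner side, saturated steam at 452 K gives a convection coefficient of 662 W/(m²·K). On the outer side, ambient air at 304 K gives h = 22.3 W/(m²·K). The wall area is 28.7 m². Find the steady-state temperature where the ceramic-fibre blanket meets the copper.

Treating each layer as a thermal resistance in series:
R_inner film = 1/(h_i·A) = 1/(662×28.7) = 5.263×10^-5 K/W
R_carbon steel = L/(kA) = 0.0027/(40.3×28.7) = 2.334×10^-6 K/W
R_ceramic-fibre blanket = L/(kA) = 0.026/(0.107×28.7) = 0.008467 K/W
R_copper = L/(kA) = 0.0035/(382×28.7) = 3.192×10^-7 K/W
R_outer film = 1/(h_o·A) = 1/(22.3×28.7) = 0.001562 K/W
R_total = 0.01008 K/W;  Q = ΔT/R_total = 148/0.01008 = 14680 W
T_interface = T_inner − Q·ΣR(inner→interface) = 452 − 14700×0.008522

T ≈ 327 K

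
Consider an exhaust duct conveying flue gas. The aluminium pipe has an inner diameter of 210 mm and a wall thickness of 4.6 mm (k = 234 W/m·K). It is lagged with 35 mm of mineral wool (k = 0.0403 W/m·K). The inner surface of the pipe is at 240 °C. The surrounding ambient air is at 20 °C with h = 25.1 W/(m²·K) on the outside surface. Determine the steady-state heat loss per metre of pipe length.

Cylindrical conduction, so R = ln(r₂/r₁)/(2πkL) per layer, in series:
R_aluminium pipe wall = ln(109.6/105)/(2π×234×1) = 2.916×10^-5 K/W
R_mineral wool = ln(144.6/109.6)/(2π×0.0403×1) = 1.094 K/W
R_outer film = 1/(h_o·2πr_oL) = 1/(25.1×2π×0.1446×1) = 0.04385 K/W
R_total = 1.138 K/W
Q = ΔT/R_total = 220/1.138

q′ ≈ 193 W/m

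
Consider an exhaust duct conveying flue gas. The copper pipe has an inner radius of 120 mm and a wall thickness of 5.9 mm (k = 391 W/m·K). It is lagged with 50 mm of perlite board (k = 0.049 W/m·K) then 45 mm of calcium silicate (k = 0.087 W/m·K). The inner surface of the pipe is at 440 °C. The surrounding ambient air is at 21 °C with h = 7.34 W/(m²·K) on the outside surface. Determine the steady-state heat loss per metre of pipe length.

Radial resistances (cylindrical: R_cond = ln(r_o/r_i)/(2πkL), R_conv = 1/(h·2πrL)):
R_copper pipe wall = ln(125.9/120)/(2π×391×1) = 1.954×10^-5 K/W
R_perlite board = ln(175.9/125.9)/(2π×0.049×1) = 1.086 K/W
R_calcium silicate = ln(220.9/175.9)/(2π×0.087×1) = 0.4167 K/W
R_outer film = 1/(h_o·2πr_oL) = 1/(7.34×2π×0.2209×1) = 0.09816 K/W
R_total = 1.601 K/W
Q = ΔT/R_total = 419/1.601

q′ ≈ 262 W/m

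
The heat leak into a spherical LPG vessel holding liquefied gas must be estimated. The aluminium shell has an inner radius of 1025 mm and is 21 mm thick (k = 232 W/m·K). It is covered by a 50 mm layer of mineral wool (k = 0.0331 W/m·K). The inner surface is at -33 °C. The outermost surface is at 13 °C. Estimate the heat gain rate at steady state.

Q ≈ 439 W

Each spherical layer contributes R = (1/r_i − 1/r_o)/(4πk):
R_aluminium shell = (1/1.025 − 1/1.046)/(4π×232) = 6.718×10^-6 K/W
R_mineral wool = (1/1.046 − 1/1.096)/(4π×0.0331) = 0.1049 K/W
R_total = 0.1049 K/W
Q = ΔT/R_total = 46/0.1049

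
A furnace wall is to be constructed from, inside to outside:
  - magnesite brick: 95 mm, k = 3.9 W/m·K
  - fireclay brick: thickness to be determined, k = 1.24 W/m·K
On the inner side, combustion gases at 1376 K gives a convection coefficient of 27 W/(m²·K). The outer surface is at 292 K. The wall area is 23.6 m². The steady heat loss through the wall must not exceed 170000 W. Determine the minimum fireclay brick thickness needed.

L ≈ 110 mm

Model the wall as resistances in series:
R_inner film = 1/(h_i·A) = 1/(27×23.6) = 0.001569 K/W
R_magnesite brick = L/(kA) = 0.095/(3.9×23.6) = 0.001032 K/W
Sum of the known resistances R_other = 0.002602 K/W
Required total resistance R_tot = ΔT/Q_allow = 1084/170000 = 0.006376 K/W
R_fireclay brick = R_tot − R_other = 0.003775 K/W
L = R·k·A = 0.003775×1.24×23.6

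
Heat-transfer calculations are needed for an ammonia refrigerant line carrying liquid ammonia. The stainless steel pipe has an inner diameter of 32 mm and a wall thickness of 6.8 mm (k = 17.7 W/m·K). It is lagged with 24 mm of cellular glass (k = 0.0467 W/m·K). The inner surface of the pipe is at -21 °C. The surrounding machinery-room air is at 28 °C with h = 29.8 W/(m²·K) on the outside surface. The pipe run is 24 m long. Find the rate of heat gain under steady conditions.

Q ≈ 458 W

Per-layer cylindrical resistances, series-summed:
R_stainless steel pipe wall = ln(22.8/16)/(2π×17.7×24) = 1.327×10^-4 K/W
R_cellular glass = ln(46.8/22.8)/(2π×0.0467×24) = 0.1021 K/W
R_outer film = 1/(h_o·2πr_oL) = 1/(29.8×2π×0.0468×24) = 0.004755 K/W
R_total = 0.107 K/W
Q = ΔT/R_total = 49/0.107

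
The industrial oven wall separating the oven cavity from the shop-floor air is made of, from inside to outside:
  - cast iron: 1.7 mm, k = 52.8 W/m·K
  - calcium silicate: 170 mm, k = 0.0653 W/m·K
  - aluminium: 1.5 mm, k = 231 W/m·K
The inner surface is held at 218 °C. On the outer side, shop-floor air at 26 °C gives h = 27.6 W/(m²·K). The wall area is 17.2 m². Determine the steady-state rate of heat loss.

Q ≈ 1250 W

Treating each layer as a thermal resistance in series:
R_cast iron = L/(kA) = 0.0017/(52.8×17.2) = 1.872×10^-6 K/W
R_calcium silicate = L/(kA) = 0.17/(0.0653×17.2) = 0.1514 K/W
R_aluminium = L/(kA) = 0.0015/(231×17.2) = 3.775×10^-7 K/W
R_outer film = 1/(h_o·A) = 1/(27.6×17.2) = 0.002107 K/W
R_total = 0.1535 K/W
Q = ΔT / R_total = 192 / 0.1535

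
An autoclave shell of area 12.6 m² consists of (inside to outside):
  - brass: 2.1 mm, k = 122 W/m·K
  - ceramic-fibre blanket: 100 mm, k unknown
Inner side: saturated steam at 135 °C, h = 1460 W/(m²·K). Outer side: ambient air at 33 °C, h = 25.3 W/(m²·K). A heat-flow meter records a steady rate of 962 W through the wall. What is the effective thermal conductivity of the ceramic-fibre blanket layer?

Model the wall as resistances in series:
R_inner film = 1/(h_i·A) = 1/(1460×12.6) = 5.436×10^-5 K/W
R_brass = L/(kA) = 0.0021/(122×12.6) = 1.366×10^-6 K/W
R_outer film = 1/(h_o·A) = 1/(25.3×12.6) = 0.003137 K/W
Sum of known resistances R_other = 0.003193 K/W
Total R = ΔT/Q = 102/962 = 0.106 K/W
R_ceramic-fibre blanket = R_total − R_other = 0.1028 K/W
k = L/(R·A) = 0.1/(0.1028×12.6)

k ≈ 0.0772 W/(m·K)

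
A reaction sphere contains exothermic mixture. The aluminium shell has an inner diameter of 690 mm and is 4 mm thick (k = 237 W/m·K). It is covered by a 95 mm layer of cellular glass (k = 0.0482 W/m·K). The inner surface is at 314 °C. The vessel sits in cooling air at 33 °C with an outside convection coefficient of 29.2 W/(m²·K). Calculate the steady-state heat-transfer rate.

Q ≈ 274 W

Radial (spherical) resistances in series:
R_aluminium shell = (1/0.345 − 1/0.349)/(4π×237) = 1.115×10^-5 K/W
R_cellular glass = (1/0.349 − 1/0.444)/(4π×0.0482) = 1.012 K/W
R_outer film = 1/(h·4πr_o²) = 1/(29.2×4π×0.444²) = 0.01382 K/W
R_total = 1.026 K/W
Q = ΔT/R_total = 281/1.026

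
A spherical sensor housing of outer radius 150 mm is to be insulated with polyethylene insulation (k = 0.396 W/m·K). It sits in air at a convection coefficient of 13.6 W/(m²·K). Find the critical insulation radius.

For a sphere r_cr = 2k/h = 2×0.396/13.6
r_cr = 58.2 mm; since the bare radius (150 mm) is above r_cr, any added insulation will reduce heat loss.

r_cr ≈ 58.2 mm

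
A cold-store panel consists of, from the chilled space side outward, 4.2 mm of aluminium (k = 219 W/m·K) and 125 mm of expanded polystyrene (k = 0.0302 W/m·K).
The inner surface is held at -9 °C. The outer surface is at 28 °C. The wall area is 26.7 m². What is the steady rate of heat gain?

Q ≈ 239 W

Model the wall as resistances in series:
R_aluminium = L/(kA) = 0.0042/(219×26.7) = 7.183×10^-7 K/W
R_expanded polystyrene = L/(kA) = 0.125/(0.0302×26.7) = 0.155 K/W
R_total = 0.155 K/W
Q = ΔT / R_total = 37 / 0.155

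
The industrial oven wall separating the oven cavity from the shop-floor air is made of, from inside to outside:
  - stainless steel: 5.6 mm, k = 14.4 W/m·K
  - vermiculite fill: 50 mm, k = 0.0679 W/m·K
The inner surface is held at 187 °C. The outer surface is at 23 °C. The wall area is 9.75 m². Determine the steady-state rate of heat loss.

Treating each layer as a thermal resistance in series:
R_stainless steel = L/(kA) = 0.0056/(14.4×9.75) = 3.989×10^-5 K/W
R_vermiculite fill = L/(kA) = 0.05/(0.0679×9.75) = 0.07553 K/W
R_total = 0.07557 K/W
Q = ΔT / R_total = 164 / 0.07557

Q ≈ 2170 W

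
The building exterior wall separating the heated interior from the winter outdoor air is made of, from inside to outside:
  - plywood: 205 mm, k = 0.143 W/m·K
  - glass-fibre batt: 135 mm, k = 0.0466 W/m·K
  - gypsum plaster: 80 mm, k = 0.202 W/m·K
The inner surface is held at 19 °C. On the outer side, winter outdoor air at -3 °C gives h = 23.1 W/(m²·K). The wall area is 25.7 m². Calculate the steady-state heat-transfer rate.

Q ≈ 119 W

Model the wall as resistances in series:
R_plywood = L/(kA) = 0.205/(0.143×25.7) = 0.05578 K/W
R_glass-fibre batt = L/(kA) = 0.135/(0.0466×25.7) = 0.1127 K/W
R_gypsum plaster = L/(kA) = 0.08/(0.202×25.7) = 0.01541 K/W
R_outer film = 1/(h_o·A) = 1/(23.1×25.7) = 0.001684 K/W
R_total = 0.1856 K/W
Q = ΔT / R_total = 22 / 0.1856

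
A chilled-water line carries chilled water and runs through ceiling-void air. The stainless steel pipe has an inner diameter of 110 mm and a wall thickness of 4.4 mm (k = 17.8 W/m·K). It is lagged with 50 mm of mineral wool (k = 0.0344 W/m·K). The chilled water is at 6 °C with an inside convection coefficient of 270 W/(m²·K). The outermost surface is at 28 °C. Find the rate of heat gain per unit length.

Radial resistances (cylindrical: R_cond = ln(r_o/r_i)/(2πkL), R_conv = 1/(h·2πrL)):
R_inner film = 1/(h_i·2πr₁L) = 1/(270×2π×0.055×1) = 0.01072 K/W
R_stainless steel pipe wall = ln(59.4/55)/(2π×17.8×1) = 6.881×10^-4 K/W
R_mineral wool = ln(109.4/59.4)/(2π×0.0344×1) = 2.826 K/W
R_total = 2.837 K/W
Q = ΔT/R_total = 22/2.837

q′ ≈ 7.75 W/m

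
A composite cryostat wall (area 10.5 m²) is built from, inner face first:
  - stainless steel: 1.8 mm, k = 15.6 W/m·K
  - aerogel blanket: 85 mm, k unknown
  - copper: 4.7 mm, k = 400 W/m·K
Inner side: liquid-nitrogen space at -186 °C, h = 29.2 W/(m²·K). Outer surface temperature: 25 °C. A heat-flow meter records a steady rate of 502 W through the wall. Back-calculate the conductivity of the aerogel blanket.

Model the wall as resistances in series:
R_inner film = 1/(h_i·A) = 1/(29.2×10.5) = 0.003262 K/W
R_stainless steel = L/(kA) = 0.0018/(15.6×10.5) = 1.099×10^-5 K/W
R_copper = L/(kA) = 0.0047/(400×10.5) = 1.119×10^-6 K/W
Sum of known resistances R_other = 0.003274 K/W
Total R = ΔT/Q = 211/502 = 0.4203 K/W
R_aerogel blanket = R_total − R_other = 0.417 K/W
k = L/(R·A) = 0.085/(0.417×10.5)

k ≈ 0.0194 W/(m·K)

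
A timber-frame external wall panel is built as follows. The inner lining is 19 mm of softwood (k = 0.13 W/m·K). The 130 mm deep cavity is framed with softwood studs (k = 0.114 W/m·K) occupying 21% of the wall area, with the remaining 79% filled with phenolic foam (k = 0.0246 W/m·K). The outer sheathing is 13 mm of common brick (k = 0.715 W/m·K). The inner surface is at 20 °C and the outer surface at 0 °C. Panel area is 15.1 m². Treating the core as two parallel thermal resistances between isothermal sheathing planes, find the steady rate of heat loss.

Sheathing layers in series; stud and cavity paths in parallel between them.
R_inner = 0.019/(0.13×15.1) = 0.009679 K/W
R_stud  = 0.13/(0.114×0.21×15.1) = 0.3596 K/W
R_cav   = 0.13/(0.0246×0.79×15.1) = 0.443 K/W
1/R_core = 1/R_stud + 1/R_cav → R_core = 0.1985 K/W
R_outer = 0.013/(0.715×15.1) = 0.001204 K/W
R_total = 0.2094 K/W
Q = ΔT/R_total = 20/0.2094

Q ≈ 95.5 W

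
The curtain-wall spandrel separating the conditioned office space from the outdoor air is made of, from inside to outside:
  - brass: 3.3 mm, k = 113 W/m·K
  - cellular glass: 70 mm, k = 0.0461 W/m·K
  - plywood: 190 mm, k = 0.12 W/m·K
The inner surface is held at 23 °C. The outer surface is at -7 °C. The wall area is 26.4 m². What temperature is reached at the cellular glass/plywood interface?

T ≈ 8.31 °C

Treating each layer as a thermal resistance in series:
R_brass = L/(kA) = 0.0033/(113×26.4) = 1.106×10^-6 K/W
R_cellular glass = L/(kA) = 0.07/(0.0461×26.4) = 0.05752 K/W
R_plywood = L/(kA) = 0.19/(0.12×26.4) = 0.05997 K/W
R_total = 0.1175 K/W;  Q = ΔT/R_total = 30/0.1175 = 255.3 W
T_interface = T_inner − Q·ΣR(inner→interface) = 23 − 255×0.05752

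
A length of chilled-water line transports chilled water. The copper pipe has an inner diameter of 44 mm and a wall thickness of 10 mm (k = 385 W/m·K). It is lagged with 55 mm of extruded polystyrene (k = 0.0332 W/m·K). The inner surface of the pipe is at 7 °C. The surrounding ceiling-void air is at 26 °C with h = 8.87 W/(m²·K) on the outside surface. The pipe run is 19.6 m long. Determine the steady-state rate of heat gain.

For a radial system each layer contributes R = ln(r_out/r_in)/(2πkL); films add R = 1/(hA).
R_copper pipe wall = ln(32/22)/(2π×385×19.6) = 7.903×10^-6 K/W
R_extruded polystyrene = ln(87/32)/(2π×0.0332×19.6) = 0.2446 K/W
R_outer film = 1/(h_o·2πr_oL) = 1/(8.87×2π×0.087×19.6) = 0.01052 K/W
R_total = 0.2552 K/W
Q = ΔT/R_total = 19/0.2552

Q ≈ 74.5 W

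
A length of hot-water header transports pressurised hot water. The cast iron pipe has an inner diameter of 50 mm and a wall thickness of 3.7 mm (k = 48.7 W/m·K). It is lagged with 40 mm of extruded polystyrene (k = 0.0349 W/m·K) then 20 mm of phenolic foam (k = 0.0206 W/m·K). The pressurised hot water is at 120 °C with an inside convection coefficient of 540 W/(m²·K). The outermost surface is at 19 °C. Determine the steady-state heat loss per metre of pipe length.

Per-layer cylindrical resistances, series-summed:
R_inner film = 1/(h_i·2πr₁L) = 1/(540×2π×0.025×1) = 0.01179 K/W
R_cast iron pipe wall = ln(28.7/25)/(2π×48.7×1) = 4.511×10^-4 K/W
R_extruded polystyrene = ln(68.7/28.7)/(2π×0.0349×1) = 3.98 K/W
R_phenolic foam = ln(88.7/68.7)/(2π×0.0206×1) = 1.974 K/W
R_total = 5.967 K/W
Q = ΔT/R_total = 101/5.967

q′ ≈ 16.9 W/m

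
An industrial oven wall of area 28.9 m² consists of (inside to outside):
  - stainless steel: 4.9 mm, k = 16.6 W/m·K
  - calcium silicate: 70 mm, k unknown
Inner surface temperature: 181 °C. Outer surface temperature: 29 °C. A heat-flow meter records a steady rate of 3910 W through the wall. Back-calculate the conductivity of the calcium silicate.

Using the resistance-network approach (series):
R_stainless steel = L/(kA) = 0.0049/(16.6×28.9) = 1.021×10^-5 K/W
Sum of known resistances R_other = 1.021×10^-5 K/W
Total R = ΔT/Q = 152/3910 = 0.03887 K/W
R_calcium silicate = R_total − R_other = 0.03886 K/W
k = L/(R·A) = 0.07/(0.03886×28.9)

k ≈ 0.0623 W/(m·K)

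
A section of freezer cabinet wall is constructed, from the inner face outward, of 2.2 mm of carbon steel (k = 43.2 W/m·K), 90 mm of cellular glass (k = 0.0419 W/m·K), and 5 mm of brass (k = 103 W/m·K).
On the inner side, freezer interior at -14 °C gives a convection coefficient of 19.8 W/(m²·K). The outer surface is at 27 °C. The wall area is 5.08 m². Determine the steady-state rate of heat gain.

Q ≈ 94.7 W

Model the wall as resistances in series:
R_inner film = 1/(h_i·A) = 1/(19.8×5.08) = 0.009942 K/W
R_carbon steel = L/(kA) = 0.0022/(43.2×5.08) = 1.002×10^-5 K/W
R_cellular glass = L/(kA) = 0.09/(0.0419×5.08) = 0.4228 K/W
R_brass = L/(kA) = 0.005/(103×5.08) = 9.556×10^-6 K/W
R_total = 0.4328 K/W
Q = ΔT / R_total = 41 / 0.4328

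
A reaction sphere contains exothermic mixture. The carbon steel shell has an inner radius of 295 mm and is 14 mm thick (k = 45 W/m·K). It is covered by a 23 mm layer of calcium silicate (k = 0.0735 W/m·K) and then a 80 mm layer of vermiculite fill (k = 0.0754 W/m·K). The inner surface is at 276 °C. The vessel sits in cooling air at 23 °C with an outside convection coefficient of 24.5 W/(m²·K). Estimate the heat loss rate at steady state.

Spherical conduction: R = (1/r_in − 1/r_out)/(4πk) per layer; series-sum.
R_carbon steel shell = (1/0.295 − 1/0.309)/(4π×45) = 2.716×10^-4 K/W
R_calcium silicate = (1/0.309 − 1/0.332)/(4π×0.0735) = 0.2427 K/W
R_vermiculite fill = (1/0.332 − 1/0.412)/(4π×0.0754) = 0.6173 K/W
R_outer film = 1/(h·4πr_o²) = 1/(24.5×4π×0.412²) = 0.01914 K/W
R_total = 0.8794 K/W
Q = ΔT/R_total = 253/0.8794

Q ≈ 288 W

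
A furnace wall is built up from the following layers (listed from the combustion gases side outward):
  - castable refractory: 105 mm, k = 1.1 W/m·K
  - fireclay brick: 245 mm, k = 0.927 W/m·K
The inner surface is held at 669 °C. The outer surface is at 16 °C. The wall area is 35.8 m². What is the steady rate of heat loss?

Using the resistance-network approach (series):
R_castable refractory = L/(kA) = 0.105/(1.1×35.8) = 0.002666 K/W
R_fireclay brick = L/(kA) = 0.245/(0.927×35.8) = 0.007382 K/W
R_total = 0.01005 K/W
Q = ΔT / R_total = 653 / 0.01005

Q ≈ 65000 W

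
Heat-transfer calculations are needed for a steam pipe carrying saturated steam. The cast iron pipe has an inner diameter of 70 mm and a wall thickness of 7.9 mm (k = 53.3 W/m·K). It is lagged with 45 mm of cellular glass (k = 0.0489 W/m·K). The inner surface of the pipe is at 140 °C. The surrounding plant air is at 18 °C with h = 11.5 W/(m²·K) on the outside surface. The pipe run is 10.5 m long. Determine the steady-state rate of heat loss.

Cylindrical conduction, so R = ln(r₂/r₁)/(2πkL) per layer, in series:
R_cast iron pipe wall = ln(42.9/35)/(2π×53.3×10.5) = 5.788×10^-5 K/W
R_cellular glass = ln(87.9/42.9)/(2π×0.0489×10.5) = 0.2224 K/W
R_outer film = 1/(h_o·2πr_oL) = 1/(11.5×2π×0.0879×10.5) = 0.01499 K/W
R_total = 0.2374 K/W
Q = ΔT/R_total = 122/0.2374

Q ≈ 514 W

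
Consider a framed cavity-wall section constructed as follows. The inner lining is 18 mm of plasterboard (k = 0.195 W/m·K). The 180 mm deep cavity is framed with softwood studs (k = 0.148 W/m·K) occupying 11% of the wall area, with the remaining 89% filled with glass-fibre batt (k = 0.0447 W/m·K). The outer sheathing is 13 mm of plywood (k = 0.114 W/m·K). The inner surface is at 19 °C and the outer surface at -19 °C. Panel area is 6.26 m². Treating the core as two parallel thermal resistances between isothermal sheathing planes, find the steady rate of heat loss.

Q ≈ 69.6 W

Sheathing layers in series; stud and cavity paths in parallel between them.
R_inner = 0.018/(0.195×6.26) = 0.01475 K/W
R_stud  = 0.18/(0.148×0.11×6.26) = 1.766 K/W
R_cav   = 0.18/(0.0447×0.89×6.26) = 0.7228 K/W
1/R_core = 1/R_stud + 1/R_cav → R_core = 0.5129 K/W
R_outer = 0.013/(0.114×6.26) = 0.01822 K/W
R_total = 0.5458 K/W
Q = ΔT/R_total = 38/0.5458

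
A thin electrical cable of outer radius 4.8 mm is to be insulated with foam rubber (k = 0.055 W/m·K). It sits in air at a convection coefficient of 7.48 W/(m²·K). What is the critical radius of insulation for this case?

r_cr ≈ 7.35 mm

For a cylinder r_cr = k/h = 0.055/7.48
r_cr = 7.35 mm; since the bare radius (4.8 mm) is below r_cr, adding a thin layer of insulation will *increase* heat loss.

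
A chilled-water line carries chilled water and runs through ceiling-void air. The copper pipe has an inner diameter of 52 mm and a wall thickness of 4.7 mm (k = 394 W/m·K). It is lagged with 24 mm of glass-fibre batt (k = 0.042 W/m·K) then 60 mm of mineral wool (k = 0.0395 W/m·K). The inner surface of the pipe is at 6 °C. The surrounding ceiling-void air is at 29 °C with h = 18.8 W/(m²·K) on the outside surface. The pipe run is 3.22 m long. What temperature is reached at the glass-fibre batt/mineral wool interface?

Per-layer cylindrical resistances, series-summed:
R_copper pipe wall = ln(30.7/26)/(2π×394×3.22) = 2.085×10^-5 K/W
R_glass-fibre batt = ln(54.7/30.7)/(2π×0.042×3.22) = 0.6797 K/W
R_mineral wool = ln(114.7/54.7)/(2π×0.0395×3.22) = 0.9265 K/W
R_outer film = 1/(h_o·2πr_oL) = 1/(18.8×2π×0.1147×3.22) = 0.02292 K/W
R_total = 1.629 K/W
Q = ΔT/R_total = 23/1.629
Q = 14.1 W
T_interface = T_inner + Q·ΣR(inner→interface) = 6 + 14.1×0.6798

T ≈ 15.6 °C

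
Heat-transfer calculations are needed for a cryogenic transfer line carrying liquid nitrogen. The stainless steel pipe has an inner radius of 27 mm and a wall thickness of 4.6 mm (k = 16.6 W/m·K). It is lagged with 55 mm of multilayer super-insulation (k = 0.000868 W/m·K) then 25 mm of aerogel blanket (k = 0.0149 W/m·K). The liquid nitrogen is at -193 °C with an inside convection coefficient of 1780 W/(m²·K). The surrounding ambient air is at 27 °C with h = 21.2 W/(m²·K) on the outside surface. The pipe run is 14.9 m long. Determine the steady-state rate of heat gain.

Cylindrical conduction, so R = ln(r₂/r₁)/(2πkL) per layer, in series:
R_inner film = 1/(h_i·2πr₁L) = 1/(1780×2π×0.027×14.9) = 2.223×10^-4 K/W
R_stainless steel pipe wall = ln(31.6/27)/(2π×16.6×14.9) = 1.012×10^-4 K/W
R_multilayer super-insulation = ln(86.6/31.6)/(2π×0.000868×14.9) = 12.41 K/W
R_aerogel blanket = ln(111.6/86.6)/(2π×0.0149×14.9) = 0.1818 K/W
R_outer film = 1/(h_o·2πr_oL) = 1/(21.2×2π×0.1116×14.9) = 0.004515 K/W
R_total = 12.59 K/W
Q = ΔT/R_total = 220/12.59

Q ≈ 17.5 W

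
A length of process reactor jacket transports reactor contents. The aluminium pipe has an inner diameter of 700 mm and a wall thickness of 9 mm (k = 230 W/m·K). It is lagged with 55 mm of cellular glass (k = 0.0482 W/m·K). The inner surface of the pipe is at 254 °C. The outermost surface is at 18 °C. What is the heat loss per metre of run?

Per-layer cylindrical resistances, series-summed:
R_aluminium pipe wall = ln(359/350)/(2π×230×1) = 1.757×10^-5 K/W
R_cellular glass = ln(414/359)/(2π×0.0482×1) = 0.4707 K/W
R_total = 0.4707 K/W
Q = ΔT/R_total = 236/0.4707

q′ ≈ 501 W/m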